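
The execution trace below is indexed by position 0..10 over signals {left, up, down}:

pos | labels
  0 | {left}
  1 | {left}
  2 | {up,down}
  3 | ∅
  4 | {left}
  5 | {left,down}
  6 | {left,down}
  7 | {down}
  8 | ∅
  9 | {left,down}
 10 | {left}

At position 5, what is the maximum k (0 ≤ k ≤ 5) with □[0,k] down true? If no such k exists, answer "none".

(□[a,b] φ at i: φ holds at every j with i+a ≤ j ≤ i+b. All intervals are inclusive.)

2

down must hold from j=5 onward; find where it first fails.
  j=5: holds
  j=6: holds
  j=7: holds
  j=8: fails
Holds on [5,7], so largest k = 2.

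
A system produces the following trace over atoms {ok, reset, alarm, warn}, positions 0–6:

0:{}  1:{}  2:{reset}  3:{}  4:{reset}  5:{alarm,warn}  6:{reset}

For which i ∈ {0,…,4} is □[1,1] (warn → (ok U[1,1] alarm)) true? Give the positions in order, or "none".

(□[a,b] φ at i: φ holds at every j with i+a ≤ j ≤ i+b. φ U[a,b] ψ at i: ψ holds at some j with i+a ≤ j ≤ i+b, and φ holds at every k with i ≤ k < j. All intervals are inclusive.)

0, 1, 2, 3

Evaluate at each i in [0,4]:
  i=0: ✓ (all of [1,1])
  i=1: ✓ (all of [2,2])
  i=2: ✓ (all of [3,3])
  i=3: ✓ (all of [4,4])
  i=4: ✗ (fails at j=5)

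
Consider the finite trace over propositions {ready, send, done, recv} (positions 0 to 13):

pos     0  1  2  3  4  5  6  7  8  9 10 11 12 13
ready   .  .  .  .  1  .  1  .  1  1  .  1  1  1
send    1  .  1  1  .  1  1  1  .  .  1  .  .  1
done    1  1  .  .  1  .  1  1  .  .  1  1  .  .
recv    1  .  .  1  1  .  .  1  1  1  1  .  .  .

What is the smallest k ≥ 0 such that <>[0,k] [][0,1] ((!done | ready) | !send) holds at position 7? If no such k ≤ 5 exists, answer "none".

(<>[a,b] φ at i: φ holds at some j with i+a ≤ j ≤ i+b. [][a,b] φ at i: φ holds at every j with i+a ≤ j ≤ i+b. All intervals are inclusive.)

1

Scan j = 7,8,… for [][0,1] ((!done | ready) | !send):
  j=7: fails
  j=8: holds
First hit at j=8, so smallest k = 8-7 = 1.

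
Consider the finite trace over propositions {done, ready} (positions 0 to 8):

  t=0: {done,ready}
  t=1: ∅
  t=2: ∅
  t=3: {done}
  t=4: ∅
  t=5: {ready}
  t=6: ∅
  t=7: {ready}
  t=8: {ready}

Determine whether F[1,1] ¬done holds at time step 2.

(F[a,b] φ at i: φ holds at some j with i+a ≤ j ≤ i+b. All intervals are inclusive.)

No

Check ¬done at each j in [3,3]:
  j=3: false
No position in the window satisfies it → formula fails.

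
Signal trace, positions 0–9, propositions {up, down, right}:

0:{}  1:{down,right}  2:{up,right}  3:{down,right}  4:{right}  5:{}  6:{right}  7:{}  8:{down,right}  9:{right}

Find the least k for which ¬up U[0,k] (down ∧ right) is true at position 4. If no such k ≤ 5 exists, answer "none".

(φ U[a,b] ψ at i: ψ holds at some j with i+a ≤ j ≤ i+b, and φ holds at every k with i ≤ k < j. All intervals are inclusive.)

4

Need earliest j ≥ 4 with (down ∧ right), and ¬up at every k in [4,j-1].
  j=4: rhs fails.
  j=5: rhs fails.
  j=6: rhs fails.
  j=7: rhs fails.
  j=8: rhs holds; lhs holds on [4,7]. k = 4.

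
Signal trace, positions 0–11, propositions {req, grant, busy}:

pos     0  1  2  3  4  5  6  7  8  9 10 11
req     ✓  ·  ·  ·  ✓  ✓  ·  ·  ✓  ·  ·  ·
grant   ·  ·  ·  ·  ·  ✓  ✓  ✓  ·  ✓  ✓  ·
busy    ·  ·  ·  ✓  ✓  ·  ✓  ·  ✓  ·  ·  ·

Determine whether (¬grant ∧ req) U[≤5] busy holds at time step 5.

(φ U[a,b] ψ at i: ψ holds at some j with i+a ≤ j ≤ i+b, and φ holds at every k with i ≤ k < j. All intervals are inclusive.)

No

Need some j in [5,10] with busy, and (¬grant ∧ req) at every k in [5,j-1].
  j=5: busy false.
  j=6: busy holds, but (¬grant ∧ req) fails at k=5 → not this j.
  j=7: busy false.
  j=8: busy holds, but (¬grant ∧ req) fails at k=5 → not this j.
  j=9: busy false.
  j=10: busy false.
No j in the window works → until fails.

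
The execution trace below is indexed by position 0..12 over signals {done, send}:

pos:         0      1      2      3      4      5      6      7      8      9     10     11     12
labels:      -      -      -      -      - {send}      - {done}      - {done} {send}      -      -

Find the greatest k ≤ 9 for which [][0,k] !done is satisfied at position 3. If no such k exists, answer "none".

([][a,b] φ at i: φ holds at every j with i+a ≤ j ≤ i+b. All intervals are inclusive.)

3

!done must hold from j=3 onward; find where it first fails.
  j=3: holds
  j=4: holds
  j=5: holds
  j=6: holds
  j=7: fails
Holds on [3,6], so largest k = 3.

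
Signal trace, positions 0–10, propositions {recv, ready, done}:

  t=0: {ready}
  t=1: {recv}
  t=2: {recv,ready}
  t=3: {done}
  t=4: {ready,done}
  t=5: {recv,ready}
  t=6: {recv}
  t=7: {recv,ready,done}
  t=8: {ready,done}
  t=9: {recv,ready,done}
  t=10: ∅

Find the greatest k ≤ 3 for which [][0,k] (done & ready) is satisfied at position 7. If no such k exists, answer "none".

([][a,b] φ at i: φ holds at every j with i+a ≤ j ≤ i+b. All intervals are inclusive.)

2

(done & ready) must hold from j=7 onward; find where it first fails.
  j=7: holds
  j=8: holds
  j=9: holds
  j=10: fails
Holds on [7,9], so largest k = 2.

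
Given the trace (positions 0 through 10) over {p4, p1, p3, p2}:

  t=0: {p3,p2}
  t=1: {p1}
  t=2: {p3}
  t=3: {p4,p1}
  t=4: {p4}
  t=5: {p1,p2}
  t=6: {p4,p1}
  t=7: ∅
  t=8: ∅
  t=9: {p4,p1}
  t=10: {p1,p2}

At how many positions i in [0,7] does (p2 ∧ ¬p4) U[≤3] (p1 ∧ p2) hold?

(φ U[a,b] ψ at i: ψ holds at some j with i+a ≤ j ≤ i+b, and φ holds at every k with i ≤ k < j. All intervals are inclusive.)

1

Evaluate at each i in [0,7]:
  i=0: ✗ (no rhs in [0,3])
  i=1: ✗ (no rhs in [1,4])
  i=2: ✗ (lhs fails at k=2 before rhs at j=5)
  i=3: ✗ (lhs fails at k=3 before rhs at j=5)
  i=4: ✗ (lhs fails at k=4 before rhs at j=5)
  i=5: ✓ (rhs at j=5)
  i=6: ✗ (no rhs in [6,9])
  i=7: ✗ (lhs fails at k=7 before rhs at j=10)
Positions where it holds: {5} → 1.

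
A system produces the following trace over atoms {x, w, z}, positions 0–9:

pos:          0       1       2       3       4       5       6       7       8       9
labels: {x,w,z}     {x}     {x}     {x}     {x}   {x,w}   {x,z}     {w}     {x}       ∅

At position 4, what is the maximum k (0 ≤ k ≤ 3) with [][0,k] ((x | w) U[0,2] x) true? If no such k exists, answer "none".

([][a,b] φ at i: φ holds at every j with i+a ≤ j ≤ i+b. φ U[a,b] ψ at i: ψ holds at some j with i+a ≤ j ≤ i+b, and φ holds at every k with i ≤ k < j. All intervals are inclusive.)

3

((x | w) U[0,2] x) must hold from j=4 onward; find where it first fails.
  j=4: holds
  j=5: holds
  j=6: holds
  j=7: holds
Holds through j=7; largest k = 3.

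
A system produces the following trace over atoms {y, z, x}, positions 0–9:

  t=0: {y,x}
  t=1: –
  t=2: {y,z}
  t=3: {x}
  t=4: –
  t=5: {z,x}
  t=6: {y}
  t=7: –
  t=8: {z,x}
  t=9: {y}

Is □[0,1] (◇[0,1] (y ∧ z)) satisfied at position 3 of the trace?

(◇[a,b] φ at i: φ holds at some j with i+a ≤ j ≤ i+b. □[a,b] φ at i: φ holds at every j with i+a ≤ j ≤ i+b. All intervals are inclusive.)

Does not hold

Check ◇[0,1] (y ∧ z) at every j in [3,4]:
  j=3: fails (none in [3,4])
  j=4: fails (none in [4,5])
Fails at j=3 → formula fails.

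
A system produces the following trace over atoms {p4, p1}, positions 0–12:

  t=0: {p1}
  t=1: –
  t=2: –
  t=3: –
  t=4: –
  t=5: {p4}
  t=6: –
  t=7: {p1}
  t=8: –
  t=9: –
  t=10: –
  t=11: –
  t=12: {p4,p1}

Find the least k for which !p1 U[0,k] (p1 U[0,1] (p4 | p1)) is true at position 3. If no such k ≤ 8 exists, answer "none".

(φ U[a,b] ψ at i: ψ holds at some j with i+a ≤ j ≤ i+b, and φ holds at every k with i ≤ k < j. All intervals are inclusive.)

2

Need earliest j ≥ 3 with (p1 U[0,1] (p4 | p1)), and !p1 at every k in [3,j-1].
  j=3: rhs fails.
  j=4: rhs fails.
  j=5: rhs holds; lhs holds on [3,4]. k = 2.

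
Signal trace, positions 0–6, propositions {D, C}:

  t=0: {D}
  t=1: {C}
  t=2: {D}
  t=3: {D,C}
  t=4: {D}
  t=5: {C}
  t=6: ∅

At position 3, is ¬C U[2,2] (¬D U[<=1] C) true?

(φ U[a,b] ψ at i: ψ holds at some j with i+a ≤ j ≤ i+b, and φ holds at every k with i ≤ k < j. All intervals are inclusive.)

No

Need some j in [5,5] with (¬D U[<=1] C), and ¬C at every k in [3,j-1].
  j=5: (¬D U[<=1] C) holds, but ¬C fails at k=3 → not this j.
No j in the window works → until fails.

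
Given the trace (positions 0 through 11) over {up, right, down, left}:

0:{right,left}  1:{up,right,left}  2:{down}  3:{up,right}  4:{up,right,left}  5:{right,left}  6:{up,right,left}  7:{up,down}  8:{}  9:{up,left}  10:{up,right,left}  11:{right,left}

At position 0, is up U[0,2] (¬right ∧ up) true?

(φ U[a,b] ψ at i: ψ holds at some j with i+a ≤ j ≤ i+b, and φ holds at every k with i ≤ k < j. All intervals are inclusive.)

Does not hold

Need some j in [0,2] with (¬right ∧ up), and up at every k in [0,j-1].
  j=0: (¬right ∧ up) false.
  j=1: (¬right ∧ up) false.
  j=2: (¬right ∧ up) false.
No j in the window works → until fails.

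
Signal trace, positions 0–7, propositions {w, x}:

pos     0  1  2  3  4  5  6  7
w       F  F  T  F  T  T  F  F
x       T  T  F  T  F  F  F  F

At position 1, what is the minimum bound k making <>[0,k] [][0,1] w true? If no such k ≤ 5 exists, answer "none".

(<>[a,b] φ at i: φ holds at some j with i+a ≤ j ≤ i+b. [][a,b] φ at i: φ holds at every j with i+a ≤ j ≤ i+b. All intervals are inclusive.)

Scan j = 1,2,… for [][0,1] w:
  j=1: fails
  j=2: fails
  j=3: fails
  j=4: holds
First hit at j=4, so smallest k = 4-1 = 3.

3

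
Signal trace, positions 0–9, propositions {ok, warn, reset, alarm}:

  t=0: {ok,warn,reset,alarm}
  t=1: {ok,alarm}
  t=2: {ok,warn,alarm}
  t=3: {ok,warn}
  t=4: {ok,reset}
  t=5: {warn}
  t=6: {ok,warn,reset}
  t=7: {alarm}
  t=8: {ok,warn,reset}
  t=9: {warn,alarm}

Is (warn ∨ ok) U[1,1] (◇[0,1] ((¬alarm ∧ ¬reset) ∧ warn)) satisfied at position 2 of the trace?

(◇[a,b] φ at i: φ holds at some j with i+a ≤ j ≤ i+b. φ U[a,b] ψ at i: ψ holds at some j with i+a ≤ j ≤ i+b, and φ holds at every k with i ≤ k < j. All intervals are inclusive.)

Yes

Need some j in [3,3] with ◇[0,1] ((¬alarm ∧ ¬reset) ∧ warn), and (warn ∨ ok) at every k in [2,j-1].
  j=3: ◇[0,1] ((¬alarm ∧ ¬reset) ∧ warn) holds; (warn ∨ ok) holds at every k in [2,2] → satisfied.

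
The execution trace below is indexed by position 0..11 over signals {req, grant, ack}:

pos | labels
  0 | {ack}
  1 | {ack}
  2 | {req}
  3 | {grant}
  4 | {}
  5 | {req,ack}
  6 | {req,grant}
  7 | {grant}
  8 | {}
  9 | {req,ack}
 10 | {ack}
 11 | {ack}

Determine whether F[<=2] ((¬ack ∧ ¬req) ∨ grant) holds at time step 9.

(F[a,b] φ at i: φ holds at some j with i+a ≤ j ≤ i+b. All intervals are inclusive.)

Check ((¬ack ∧ ¬req) ∨ grant) at each j in [9,11]:
  j=9: false
  j=10: false
  j=11: false
No position in the window satisfies it → formula fails.

No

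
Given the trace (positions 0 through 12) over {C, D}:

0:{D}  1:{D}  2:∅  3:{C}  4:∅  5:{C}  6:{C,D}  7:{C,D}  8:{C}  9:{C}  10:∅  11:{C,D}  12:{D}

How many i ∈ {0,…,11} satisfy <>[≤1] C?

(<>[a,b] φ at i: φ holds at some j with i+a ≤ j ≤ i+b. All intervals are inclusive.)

Evaluate at each i in [0,11]:
  i=0: ✗ (none in [0,1])
  i=1: ✗ (none in [1,2])
  i=2: ✓ (witness j=3)
  i=3: ✓ (witness j=3)
  i=4: ✓ (witness j=5)
  i=5: ✓ (witness j=5)
  i=6: ✓ (witness j=6)
  i=7: ✓ (witness j=7)
  i=8: ✓ (witness j=8)
  i=9: ✓ (witness j=9)
  i=10: ✓ (witness j=11)
  i=11: ✓ (witness j=11)
Positions where it holds: {2, 3, 4, 5, 6, 7, 8, 9, 10, 11} → 10.

10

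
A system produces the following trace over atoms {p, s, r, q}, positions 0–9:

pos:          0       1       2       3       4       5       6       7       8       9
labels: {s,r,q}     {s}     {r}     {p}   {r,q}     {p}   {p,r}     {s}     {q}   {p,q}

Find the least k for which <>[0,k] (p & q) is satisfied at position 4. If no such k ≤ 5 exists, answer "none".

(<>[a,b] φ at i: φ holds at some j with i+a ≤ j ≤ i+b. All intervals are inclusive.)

Scan j = 4,5,… for (p & q):
  j=4: fails
  j=5: fails
  j=6: fails
  j=7: fails
  j=8: fails
  j=9: holds
First hit at j=9, so smallest k = 9-4 = 5.

5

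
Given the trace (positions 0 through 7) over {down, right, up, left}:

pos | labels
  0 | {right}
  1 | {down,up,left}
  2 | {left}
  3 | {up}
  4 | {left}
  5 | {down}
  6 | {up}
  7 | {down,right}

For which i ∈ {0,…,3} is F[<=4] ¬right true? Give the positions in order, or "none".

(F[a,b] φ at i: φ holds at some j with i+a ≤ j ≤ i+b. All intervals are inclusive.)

Evaluate at each i in [0,3]:
  i=0: ✓ (witness j=1)
  i=1: ✓ (witness j=1)
  i=2: ✓ (witness j=2)
  i=3: ✓ (witness j=3)

0, 1, 2, 3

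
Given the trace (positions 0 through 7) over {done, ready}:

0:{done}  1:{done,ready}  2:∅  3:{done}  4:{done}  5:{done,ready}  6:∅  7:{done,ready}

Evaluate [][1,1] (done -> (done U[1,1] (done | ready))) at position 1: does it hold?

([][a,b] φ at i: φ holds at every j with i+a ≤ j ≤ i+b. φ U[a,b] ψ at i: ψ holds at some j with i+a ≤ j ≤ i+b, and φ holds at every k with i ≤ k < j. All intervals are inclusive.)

Check (done -> (done U[1,1] (done | ready))) at every j in [2,2]:
  j=2: antecedent false → ✓
All positions satisfy it → formula holds.

True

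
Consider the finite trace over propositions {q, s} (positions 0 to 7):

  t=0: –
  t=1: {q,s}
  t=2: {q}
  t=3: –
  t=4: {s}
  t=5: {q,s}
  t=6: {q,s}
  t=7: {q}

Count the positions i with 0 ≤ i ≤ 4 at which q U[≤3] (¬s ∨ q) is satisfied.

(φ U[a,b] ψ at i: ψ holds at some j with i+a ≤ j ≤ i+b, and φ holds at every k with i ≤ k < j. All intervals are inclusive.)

4

Evaluate at each i in [0,4]:
  i=0: ✓ (rhs at j=0)
  i=1: ✓ (rhs at j=1)
  i=2: ✓ (rhs at j=2)
  i=3: ✓ (rhs at j=3)
  i=4: ✗ (lhs fails at k=4 before rhs at j=5)
Positions where it holds: {0, 1, 2, 3} → 4.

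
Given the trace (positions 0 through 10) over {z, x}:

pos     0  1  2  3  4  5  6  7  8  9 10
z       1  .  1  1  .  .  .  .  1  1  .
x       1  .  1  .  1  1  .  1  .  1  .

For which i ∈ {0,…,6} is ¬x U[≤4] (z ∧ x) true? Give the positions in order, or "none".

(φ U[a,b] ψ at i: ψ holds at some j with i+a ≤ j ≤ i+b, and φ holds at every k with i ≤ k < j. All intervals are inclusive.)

0, 1, 2

Evaluate at each i in [0,6]:
  i=0: ✓ (rhs at j=0)
  i=1: ✓ (rhs at j=2; lhs holds on [1,1])
  i=2: ✓ (rhs at j=2)
  i=3: ✗ (no rhs in [3,7])
  i=4: ✗ (no rhs in [4,8])
  i=5: ✗ (lhs fails at k=5 before rhs at j=9)
  i=6: ✗ (lhs fails at k=7 before rhs at j=9)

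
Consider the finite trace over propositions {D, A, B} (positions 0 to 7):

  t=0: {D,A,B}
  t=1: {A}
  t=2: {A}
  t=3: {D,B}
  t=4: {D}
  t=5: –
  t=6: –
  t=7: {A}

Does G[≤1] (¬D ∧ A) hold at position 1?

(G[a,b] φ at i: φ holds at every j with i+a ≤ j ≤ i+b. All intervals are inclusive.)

Check (¬D ∧ A) at every j in [1,2]:
  j=1: true
  j=2: true
All positions satisfy it → formula holds.

True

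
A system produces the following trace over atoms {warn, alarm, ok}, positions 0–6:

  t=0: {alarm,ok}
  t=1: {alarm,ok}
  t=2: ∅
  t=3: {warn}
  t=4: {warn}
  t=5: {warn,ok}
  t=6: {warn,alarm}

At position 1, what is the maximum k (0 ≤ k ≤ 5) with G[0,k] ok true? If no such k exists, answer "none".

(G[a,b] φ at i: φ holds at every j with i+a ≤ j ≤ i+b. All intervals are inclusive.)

ok must hold from j=1 onward; find where it first fails.
  j=1: holds
  j=2: fails
Holds on [1,1], so largest k = 0.

0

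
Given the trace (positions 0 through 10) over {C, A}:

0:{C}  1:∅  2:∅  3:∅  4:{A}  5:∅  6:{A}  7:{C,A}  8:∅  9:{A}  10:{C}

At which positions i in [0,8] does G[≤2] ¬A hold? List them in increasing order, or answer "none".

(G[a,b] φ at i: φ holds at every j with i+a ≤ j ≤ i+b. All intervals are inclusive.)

0, 1

Evaluate at each i in [0,8]:
  i=0: ✓ (all of [0,2])
  i=1: ✓ (all of [1,3])
  i=2: ✗ (fails at j=4)
  i=3: ✗ (fails at j=4)
  i=4: ✗ (fails at j=4)
  i=5: ✗ (fails at j=6)
  i=6: ✗ (fails at j=6)
  i=7: ✗ (fails at j=7)
  i=8: ✗ (fails at j=9)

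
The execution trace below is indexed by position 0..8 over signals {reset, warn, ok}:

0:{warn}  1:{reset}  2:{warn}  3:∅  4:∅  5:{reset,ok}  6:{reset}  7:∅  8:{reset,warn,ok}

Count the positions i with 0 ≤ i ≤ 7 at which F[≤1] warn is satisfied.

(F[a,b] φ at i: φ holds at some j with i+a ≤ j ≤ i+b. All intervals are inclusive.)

Evaluate at each i in [0,7]:
  i=0: ✓ (witness j=0)
  i=1: ✓ (witness j=2)
  i=2: ✓ (witness j=2)
  i=3: ✗ (none in [3,4])
  i=4: ✗ (none in [4,5])
  i=5: ✗ (none in [5,6])
  i=6: ✗ (none in [6,7])
  i=7: ✓ (witness j=8)
Positions where it holds: {0, 1, 2, 7} → 4.

4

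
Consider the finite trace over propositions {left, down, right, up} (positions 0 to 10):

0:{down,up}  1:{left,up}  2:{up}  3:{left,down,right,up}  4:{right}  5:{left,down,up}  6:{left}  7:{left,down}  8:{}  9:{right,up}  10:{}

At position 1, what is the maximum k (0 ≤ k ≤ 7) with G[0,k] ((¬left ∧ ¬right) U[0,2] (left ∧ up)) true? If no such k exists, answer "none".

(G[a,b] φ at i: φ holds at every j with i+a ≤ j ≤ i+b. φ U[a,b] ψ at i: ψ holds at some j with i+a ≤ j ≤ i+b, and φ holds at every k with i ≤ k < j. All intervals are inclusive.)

2

((¬left ∧ ¬right) U[0,2] (left ∧ up)) must hold from j=1 onward; find where it first fails.
  j=1: holds
  j=2: holds
  j=3: holds
  j=4: fails
Holds on [1,3], so largest k = 2.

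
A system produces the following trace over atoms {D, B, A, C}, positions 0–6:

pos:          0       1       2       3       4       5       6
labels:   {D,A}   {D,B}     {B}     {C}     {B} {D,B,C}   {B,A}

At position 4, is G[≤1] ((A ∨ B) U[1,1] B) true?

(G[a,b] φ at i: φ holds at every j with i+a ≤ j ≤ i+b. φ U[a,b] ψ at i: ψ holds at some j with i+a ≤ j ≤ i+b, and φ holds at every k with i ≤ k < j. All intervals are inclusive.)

Check ((A ∨ B) U[1,1] B) at every j in [4,5]:
  j=4: holds
  j=5: holds
All positions satisfy it → formula holds.

True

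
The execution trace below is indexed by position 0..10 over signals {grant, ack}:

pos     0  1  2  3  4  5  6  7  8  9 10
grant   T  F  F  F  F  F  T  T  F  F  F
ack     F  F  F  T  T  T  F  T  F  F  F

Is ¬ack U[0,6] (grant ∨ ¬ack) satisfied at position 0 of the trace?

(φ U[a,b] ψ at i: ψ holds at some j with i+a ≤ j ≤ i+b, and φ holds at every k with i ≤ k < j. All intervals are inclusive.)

True

Need some j in [0,6] with (grant ∨ ¬ack), and ¬ack at every k in [0,j-1].
  j=0: (grant ∨ ¬ack) holds; no prefix to check → satisfied.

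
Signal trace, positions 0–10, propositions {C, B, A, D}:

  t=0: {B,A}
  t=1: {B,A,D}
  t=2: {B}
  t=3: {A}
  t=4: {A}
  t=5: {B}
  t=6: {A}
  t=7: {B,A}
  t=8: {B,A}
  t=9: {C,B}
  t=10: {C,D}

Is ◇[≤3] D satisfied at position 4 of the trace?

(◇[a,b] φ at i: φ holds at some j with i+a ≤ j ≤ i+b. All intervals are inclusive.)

False

Check D at each j in [4,7]:
  j=4: false
  j=5: false
  j=6: false
  j=7: false
No position in the window satisfies it → formula fails.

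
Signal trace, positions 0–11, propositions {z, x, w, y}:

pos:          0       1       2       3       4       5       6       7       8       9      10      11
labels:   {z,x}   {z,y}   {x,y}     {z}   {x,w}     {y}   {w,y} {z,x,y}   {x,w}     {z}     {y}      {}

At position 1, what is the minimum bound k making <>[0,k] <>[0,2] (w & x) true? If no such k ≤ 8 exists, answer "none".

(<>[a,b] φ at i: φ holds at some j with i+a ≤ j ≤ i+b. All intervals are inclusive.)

1

Scan j = 1,2,… for <>[0,2] (w & x):
  j=1: fails
  j=2: holds
First hit at j=2, so smallest k = 2-1 = 1.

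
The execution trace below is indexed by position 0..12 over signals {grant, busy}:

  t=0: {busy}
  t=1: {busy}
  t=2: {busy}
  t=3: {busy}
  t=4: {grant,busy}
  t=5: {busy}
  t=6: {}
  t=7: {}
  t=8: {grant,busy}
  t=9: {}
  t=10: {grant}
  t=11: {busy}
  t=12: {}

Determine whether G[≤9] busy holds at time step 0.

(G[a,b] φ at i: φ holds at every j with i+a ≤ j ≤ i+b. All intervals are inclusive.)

Does not hold

Check busy at every j in [0,9]:
  j=0: true
  j=1: true
  j=2: true
  j=3: true
  j=4: true
  j=5: true
  j=6: false
  j=7: false
  j=8: true
  j=9: false
Fails at j=6 → formula fails.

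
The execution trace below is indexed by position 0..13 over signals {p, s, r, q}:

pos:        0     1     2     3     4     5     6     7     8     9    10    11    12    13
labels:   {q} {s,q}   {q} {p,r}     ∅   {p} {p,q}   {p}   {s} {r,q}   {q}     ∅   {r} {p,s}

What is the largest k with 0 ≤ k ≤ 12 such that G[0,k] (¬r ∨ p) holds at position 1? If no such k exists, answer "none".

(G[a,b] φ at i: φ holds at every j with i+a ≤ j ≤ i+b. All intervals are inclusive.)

(¬r ∨ p) must hold from j=1 onward; find where it first fails.
  j=1: holds
  j=2: holds
  j=3: holds
  j=4: holds
  j=5: holds
  j=6: holds
  j=7: holds
  j=8: holds
  j=9: fails
Holds on [1,8], so largest k = 7.

7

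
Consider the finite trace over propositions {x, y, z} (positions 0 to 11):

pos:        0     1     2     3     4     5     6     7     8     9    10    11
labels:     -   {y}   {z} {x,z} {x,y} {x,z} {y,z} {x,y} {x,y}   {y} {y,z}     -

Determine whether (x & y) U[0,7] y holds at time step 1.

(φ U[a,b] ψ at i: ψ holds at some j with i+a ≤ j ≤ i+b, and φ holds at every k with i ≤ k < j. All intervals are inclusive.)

Holds

Need some j in [1,8] with y, and (x & y) at every k in [1,j-1].
  j=1: y holds; no prefix to check → satisfied.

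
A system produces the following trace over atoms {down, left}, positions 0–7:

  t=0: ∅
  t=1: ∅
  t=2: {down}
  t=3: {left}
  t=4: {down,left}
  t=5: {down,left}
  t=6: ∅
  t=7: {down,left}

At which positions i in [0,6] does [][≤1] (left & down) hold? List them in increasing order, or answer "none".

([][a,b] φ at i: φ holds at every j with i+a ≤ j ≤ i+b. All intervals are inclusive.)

4

Evaluate at each i in [0,6]:
  i=0: ✗ (fails at j=0)
  i=1: ✗ (fails at j=1)
  i=2: ✗ (fails at j=2)
  i=3: ✗ (fails at j=3)
  i=4: ✓ (all of [4,5])
  i=5: ✗ (fails at j=6)
  i=6: ✗ (fails at j=6)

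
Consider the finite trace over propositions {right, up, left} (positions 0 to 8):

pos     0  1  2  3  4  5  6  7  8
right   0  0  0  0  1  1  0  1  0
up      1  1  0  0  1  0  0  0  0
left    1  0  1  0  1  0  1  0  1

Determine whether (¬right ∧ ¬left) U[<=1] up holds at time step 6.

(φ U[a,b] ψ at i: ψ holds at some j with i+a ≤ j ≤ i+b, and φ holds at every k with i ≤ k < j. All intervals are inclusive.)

Need some j in [6,7] with up, and (¬right ∧ ¬left) at every k in [6,j-1].
  j=6: up false.
  j=7: up false.
No j in the window works → until fails.

False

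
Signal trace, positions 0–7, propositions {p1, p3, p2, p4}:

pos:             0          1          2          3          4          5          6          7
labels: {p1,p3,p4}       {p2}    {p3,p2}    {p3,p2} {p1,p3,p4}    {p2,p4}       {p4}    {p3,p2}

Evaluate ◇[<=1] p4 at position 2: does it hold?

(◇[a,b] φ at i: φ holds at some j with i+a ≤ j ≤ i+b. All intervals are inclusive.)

Check p4 at each j in [2,3]:
  j=2: false
  j=3: false
No position in the window satisfies it → formula fails.

False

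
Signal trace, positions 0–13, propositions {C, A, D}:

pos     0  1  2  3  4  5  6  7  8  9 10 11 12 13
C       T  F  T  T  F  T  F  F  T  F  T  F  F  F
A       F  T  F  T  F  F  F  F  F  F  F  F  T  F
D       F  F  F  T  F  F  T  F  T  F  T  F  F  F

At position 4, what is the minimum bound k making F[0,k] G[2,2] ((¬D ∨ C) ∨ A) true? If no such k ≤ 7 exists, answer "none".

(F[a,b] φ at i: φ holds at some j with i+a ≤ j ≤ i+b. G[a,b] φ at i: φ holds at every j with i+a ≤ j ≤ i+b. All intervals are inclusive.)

1

Scan j = 4,5,… for G[2,2] ((¬D ∨ C) ∨ A):
  j=4: fails
  j=5: holds
First hit at j=5, so smallest k = 5-4 = 1.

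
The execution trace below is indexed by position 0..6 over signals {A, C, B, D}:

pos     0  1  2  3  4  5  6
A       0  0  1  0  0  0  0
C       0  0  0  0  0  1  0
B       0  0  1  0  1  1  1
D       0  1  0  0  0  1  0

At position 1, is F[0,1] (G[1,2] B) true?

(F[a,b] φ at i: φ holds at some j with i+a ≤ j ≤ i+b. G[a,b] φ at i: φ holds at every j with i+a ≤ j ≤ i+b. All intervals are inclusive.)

Check G[1,2] B at each j in [1,2]:
  j=1: fails at 3
  j=2: fails at 3
No position in the window satisfies it → formula fails.

False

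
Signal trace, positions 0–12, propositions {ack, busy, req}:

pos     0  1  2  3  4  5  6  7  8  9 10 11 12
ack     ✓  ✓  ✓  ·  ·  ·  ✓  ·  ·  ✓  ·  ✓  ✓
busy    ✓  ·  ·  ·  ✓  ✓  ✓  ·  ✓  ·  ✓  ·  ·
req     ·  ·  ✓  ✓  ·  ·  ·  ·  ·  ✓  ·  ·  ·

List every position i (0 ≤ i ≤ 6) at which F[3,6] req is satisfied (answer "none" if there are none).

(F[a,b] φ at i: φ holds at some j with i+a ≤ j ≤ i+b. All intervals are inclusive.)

0, 3, 4, 5, 6

Evaluate at each i in [0,6]:
  i=0: ✓ (witness j=3)
  i=1: ✗ (none in [4,7])
  i=2: ✗ (none in [5,8])
  i=3: ✓ (witness j=9)
  i=4: ✓ (witness j=9)
  i=5: ✓ (witness j=9)
  i=6: ✓ (witness j=9)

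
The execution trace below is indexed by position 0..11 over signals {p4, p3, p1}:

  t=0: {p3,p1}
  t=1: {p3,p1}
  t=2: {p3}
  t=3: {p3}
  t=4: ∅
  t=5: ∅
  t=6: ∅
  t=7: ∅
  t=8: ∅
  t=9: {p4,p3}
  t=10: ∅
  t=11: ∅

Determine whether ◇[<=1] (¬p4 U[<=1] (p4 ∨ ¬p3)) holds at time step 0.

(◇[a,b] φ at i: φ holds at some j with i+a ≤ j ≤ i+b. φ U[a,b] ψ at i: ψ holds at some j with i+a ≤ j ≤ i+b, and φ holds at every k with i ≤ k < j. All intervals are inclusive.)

Check (¬p4 U[<=1] (p4 ∨ ¬p3)) at each j in [0,1]:
  j=0: fails
  j=1: fails
No position in the window satisfies it → formula fails.

No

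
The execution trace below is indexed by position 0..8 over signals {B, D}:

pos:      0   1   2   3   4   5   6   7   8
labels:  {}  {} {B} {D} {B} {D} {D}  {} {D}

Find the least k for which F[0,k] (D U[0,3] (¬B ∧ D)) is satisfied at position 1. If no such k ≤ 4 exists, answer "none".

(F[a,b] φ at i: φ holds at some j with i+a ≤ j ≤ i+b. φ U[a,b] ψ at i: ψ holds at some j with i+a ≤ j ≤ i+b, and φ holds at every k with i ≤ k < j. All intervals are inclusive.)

Scan j = 1,2,… for (D U[0,3] (¬B ∧ D)):
  j=1: fails
  j=2: fails
  j=3: holds
First hit at j=3, so smallest k = 3-1 = 2.

2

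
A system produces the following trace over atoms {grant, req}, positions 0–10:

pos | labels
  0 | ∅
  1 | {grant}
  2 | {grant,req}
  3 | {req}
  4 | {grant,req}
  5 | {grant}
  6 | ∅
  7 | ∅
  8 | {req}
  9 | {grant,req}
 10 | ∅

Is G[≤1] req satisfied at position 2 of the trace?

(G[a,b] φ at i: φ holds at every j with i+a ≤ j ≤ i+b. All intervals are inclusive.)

Yes

Check req at every j in [2,3]:
  j=2: true
  j=3: true
All positions satisfy it → formula holds.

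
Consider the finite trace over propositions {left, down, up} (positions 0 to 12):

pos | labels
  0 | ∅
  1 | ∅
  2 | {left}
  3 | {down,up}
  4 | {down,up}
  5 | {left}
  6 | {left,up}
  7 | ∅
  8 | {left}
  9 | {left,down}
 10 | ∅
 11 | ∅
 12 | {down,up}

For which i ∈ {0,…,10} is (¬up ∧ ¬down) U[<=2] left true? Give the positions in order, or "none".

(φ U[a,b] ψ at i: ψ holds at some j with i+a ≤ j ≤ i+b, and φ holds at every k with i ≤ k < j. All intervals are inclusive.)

Evaluate at each i in [0,10]:
  i=0: ✓ (rhs at j=2; lhs holds on [0,1])
  i=1: ✓ (rhs at j=2; lhs holds on [1,1])
  i=2: ✓ (rhs at j=2)
  i=3: ✗ (lhs fails at k=3 before rhs at j=5)
  i=4: ✗ (lhs fails at k=4 before rhs at j=5)
  i=5: ✓ (rhs at j=5)
  i=6: ✓ (rhs at j=6)
  i=7: ✓ (rhs at j=8; lhs holds on [7,7])
  i=8: ✓ (rhs at j=8)
  i=9: ✓ (rhs at j=9)
  i=10: ✗ (no rhs in [10,12])

0, 1, 2, 5, 6, 7, 8, 9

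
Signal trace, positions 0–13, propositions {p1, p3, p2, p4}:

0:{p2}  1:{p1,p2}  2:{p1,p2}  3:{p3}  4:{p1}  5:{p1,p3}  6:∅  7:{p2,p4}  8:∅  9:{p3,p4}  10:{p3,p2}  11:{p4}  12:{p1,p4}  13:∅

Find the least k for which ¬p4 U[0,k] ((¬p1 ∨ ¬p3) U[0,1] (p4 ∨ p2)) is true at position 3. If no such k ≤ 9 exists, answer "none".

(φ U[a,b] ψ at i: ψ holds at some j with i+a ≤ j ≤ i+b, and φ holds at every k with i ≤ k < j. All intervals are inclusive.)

3

Need earliest j ≥ 3 with ((¬p1 ∨ ¬p3) U[0,1] (p4 ∨ p2)), and ¬p4 at every k in [3,j-1].
  j=3: rhs fails.
  j=4: rhs fails.
  j=5: rhs fails.
  j=6: rhs holds; lhs holds on [3,5]. k = 3.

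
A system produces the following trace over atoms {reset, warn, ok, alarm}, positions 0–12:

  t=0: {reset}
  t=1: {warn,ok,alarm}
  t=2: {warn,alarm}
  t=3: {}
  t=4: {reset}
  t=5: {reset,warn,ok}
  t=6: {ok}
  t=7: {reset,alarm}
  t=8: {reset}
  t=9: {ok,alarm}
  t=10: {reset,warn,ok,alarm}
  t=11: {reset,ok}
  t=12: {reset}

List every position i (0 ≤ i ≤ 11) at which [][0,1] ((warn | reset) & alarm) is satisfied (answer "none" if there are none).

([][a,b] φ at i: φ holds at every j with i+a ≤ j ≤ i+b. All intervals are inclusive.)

Evaluate at each i in [0,11]:
  i=0: ✗ (fails at j=0)
  i=1: ✓ (all of [1,2])
  i=2: ✗ (fails at j=3)
  i=3: ✗ (fails at j=3)
  i=4: ✗ (fails at j=4)
  i=5: ✗ (fails at j=5)
  i=6: ✗ (fails at j=6)
  i=7: ✗ (fails at j=8)
  i=8: ✗ (fails at j=8)
  i=9: ✗ (fails at j=9)
  i=10: ✗ (fails at j=11)
  i=11: ✗ (fails at j=11)

1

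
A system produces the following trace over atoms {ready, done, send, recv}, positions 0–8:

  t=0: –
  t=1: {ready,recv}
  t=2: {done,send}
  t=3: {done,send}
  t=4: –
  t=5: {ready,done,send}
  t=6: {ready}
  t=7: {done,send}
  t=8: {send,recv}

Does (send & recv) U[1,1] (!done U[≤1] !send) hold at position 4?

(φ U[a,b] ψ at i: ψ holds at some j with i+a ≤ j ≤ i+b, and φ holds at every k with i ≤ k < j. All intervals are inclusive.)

Need some j in [5,5] with (!done U[≤1] !send), and (send & recv) at every k in [4,j-1].
  j=5: (!done U[≤1] !send) — fails.
No j in the window works → until fails.

No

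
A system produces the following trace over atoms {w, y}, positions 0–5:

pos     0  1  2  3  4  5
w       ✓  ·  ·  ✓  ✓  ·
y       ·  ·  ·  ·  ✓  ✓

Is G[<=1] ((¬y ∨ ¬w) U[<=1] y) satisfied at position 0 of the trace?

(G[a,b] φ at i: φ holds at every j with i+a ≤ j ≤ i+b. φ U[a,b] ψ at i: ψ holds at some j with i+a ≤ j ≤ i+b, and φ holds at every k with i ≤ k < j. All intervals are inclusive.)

Check ((¬y ∨ ¬w) U[<=1] y) at every j in [0,1]:
  j=0: fails
  j=1: fails
Fails at j=0 → formula fails.

False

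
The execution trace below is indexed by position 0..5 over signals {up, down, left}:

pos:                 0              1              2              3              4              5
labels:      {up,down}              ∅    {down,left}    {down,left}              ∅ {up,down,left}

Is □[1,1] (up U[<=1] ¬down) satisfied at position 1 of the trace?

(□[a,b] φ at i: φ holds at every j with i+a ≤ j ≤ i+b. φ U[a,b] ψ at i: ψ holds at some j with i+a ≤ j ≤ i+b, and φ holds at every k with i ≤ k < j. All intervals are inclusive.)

Does not hold

Check (up U[<=1] ¬down) at every j in [2,2]:
  j=2: fails
Fails at j=2 → formula fails.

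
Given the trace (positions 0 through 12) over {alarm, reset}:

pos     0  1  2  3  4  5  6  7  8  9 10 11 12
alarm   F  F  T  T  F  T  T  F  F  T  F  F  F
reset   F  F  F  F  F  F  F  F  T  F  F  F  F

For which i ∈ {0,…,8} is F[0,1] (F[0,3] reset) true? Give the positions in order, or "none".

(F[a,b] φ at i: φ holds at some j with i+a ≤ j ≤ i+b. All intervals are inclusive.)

Evaluate at each i in [0,8]:
  i=0: ✗ (none in [0,1])
  i=1: ✗ (none in [1,2])
  i=2: ✗ (none in [2,3])
  i=3: ✗ (none in [3,4])
  i=4: ✓ (witness j=5)
  i=5: ✓ (witness j=5)
  i=6: ✓ (witness j=6)
  i=7: ✓ (witness j=7)
  i=8: ✓ (witness j=8)

4, 5, 6, 7, 8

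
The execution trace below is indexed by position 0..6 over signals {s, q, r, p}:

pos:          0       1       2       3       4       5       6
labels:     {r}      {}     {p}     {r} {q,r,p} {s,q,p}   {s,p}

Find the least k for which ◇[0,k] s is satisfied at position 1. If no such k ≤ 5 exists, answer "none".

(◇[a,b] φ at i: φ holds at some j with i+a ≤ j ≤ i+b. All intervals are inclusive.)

Scan j = 1,2,… for s:
  j=1: fails
  j=2: fails
  j=3: fails
  j=4: fails
  j=5: holds
First hit at j=5, so smallest k = 5-1 = 4.

4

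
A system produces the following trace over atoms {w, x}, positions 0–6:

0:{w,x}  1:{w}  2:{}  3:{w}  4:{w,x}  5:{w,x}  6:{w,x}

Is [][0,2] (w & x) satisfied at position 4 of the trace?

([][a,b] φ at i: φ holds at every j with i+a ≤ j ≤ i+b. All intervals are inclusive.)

Check (w & x) at every j in [4,6]:
  j=4: true
  j=5: true
  j=6: true
All positions satisfy it → formula holds.

True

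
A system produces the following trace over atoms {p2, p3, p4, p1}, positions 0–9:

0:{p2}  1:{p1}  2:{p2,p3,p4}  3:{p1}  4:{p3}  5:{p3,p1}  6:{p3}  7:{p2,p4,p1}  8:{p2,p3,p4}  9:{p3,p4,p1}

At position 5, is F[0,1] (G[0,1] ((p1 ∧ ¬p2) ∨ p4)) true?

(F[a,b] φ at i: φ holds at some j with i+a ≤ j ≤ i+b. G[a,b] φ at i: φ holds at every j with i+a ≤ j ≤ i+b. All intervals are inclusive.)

Check G[0,1] ((p1 ∧ ¬p2) ∨ p4) at each j in [5,6]:
  j=5: fails at 6
  j=6: fails at 6
No position in the window satisfies it → formula fails.

No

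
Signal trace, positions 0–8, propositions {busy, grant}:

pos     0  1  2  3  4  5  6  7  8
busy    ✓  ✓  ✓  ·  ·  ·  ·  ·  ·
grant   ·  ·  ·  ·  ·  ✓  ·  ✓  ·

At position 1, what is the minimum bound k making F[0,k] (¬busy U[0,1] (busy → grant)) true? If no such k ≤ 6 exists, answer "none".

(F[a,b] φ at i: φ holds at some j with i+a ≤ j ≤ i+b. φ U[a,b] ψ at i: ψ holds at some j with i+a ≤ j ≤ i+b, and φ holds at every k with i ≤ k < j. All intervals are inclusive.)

Scan j = 1,2,… for (¬busy U[0,1] (busy → grant)):
  j=1: fails
  j=2: fails
  j=3: holds
First hit at j=3, so smallest k = 3-1 = 2.

2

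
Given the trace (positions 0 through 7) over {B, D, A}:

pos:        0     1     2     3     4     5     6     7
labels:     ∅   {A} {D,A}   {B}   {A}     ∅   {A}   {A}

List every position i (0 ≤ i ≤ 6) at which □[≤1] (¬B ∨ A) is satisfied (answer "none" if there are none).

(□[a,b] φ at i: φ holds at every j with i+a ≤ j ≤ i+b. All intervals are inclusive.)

0, 1, 4, 5, 6

Evaluate at each i in [0,6]:
  i=0: ✓ (all of [0,1])
  i=1: ✓ (all of [1,2])
  i=2: ✗ (fails at j=3)
  i=3: ✗ (fails at j=3)
  i=4: ✓ (all of [4,5])
  i=5: ✓ (all of [5,6])
  i=6: ✓ (all of [6,7])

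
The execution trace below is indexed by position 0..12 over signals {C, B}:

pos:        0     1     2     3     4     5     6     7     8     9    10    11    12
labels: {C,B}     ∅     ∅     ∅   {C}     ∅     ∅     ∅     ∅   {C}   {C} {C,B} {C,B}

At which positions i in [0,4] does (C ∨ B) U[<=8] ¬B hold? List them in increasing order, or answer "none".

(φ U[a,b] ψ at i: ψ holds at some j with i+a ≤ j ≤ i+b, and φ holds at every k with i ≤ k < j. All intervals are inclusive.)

Evaluate at each i in [0,4]:
  i=0: ✓ (rhs at j=1; lhs holds on [0,0])
  i=1: ✓ (rhs at j=1)
  i=2: ✓ (rhs at j=2)
  i=3: ✓ (rhs at j=3)
  i=4: ✓ (rhs at j=4)

0, 1, 2, 3, 4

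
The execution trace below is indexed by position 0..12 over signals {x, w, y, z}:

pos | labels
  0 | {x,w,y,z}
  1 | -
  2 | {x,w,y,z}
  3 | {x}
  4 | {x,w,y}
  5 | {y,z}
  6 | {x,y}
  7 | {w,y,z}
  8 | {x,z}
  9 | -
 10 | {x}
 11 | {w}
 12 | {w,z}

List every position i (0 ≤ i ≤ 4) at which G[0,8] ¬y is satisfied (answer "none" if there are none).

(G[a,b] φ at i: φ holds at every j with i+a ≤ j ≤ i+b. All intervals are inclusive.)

none

Evaluate at each i in [0,4]:
  i=0: ✗ (fails at j=0)
  i=1: ✗ (fails at j=2)
  i=2: ✗ (fails at j=2)
  i=3: ✗ (fails at j=4)
  i=4: ✗ (fails at j=4)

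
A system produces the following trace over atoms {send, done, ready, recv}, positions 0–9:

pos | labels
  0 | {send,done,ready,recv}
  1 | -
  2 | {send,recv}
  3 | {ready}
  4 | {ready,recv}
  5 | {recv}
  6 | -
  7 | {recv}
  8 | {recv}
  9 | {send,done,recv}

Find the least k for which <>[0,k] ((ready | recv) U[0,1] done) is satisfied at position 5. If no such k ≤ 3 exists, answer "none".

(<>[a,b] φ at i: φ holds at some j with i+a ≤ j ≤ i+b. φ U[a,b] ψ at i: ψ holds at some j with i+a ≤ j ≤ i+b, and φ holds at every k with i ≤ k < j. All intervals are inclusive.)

3

Scan j = 5,6,… for ((ready | recv) U[0,1] done):
  j=5: fails
  j=6: fails
  j=7: fails
  j=8: holds
First hit at j=8, so smallest k = 8-5 = 3.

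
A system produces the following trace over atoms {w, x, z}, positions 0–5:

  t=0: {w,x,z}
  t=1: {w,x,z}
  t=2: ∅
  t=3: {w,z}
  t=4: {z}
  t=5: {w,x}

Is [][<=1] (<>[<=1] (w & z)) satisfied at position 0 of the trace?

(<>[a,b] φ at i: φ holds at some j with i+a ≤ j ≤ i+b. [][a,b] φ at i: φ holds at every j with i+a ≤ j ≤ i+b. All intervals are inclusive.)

Check <>[<=1] (w & z) at every j in [0,1]:
  j=0: holds (witness at 0)
  j=1: holds (witness at 1)
All positions satisfy it → formula holds.

Yes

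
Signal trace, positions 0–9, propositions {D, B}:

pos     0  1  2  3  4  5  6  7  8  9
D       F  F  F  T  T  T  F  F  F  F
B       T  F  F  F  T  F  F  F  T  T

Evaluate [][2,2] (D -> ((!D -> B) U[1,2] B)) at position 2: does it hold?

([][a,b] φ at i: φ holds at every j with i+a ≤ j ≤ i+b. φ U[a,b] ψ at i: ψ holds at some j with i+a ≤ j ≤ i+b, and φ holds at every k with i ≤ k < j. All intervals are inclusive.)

Check (D -> ((!D -> B) U[1,2] B)) at every j in [4,4]:
  j=4: antecedent true; consequent fails → ✗
Fails at j=4 → formula fails.

Does not hold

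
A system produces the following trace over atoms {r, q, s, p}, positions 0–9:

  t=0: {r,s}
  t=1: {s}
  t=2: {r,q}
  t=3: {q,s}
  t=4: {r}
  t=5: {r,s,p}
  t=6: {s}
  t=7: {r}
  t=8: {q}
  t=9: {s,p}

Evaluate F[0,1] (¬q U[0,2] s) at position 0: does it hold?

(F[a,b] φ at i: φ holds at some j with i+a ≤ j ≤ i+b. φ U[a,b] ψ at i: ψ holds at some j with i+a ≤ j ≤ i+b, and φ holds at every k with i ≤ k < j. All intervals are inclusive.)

True

Check (¬q U[0,2] s) at each j in [0,1]:
  j=0: holds
  j=1: holds
Found at j=0 → formula holds.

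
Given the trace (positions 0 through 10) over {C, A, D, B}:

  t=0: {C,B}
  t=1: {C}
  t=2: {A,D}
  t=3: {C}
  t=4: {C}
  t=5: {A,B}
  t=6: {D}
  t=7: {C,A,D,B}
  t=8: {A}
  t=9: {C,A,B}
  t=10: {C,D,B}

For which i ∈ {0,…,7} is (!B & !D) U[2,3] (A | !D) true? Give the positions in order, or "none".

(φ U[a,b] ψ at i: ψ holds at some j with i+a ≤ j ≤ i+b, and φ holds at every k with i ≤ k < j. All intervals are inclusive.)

3

Evaluate at each i in [0,7]:
  i=0: ✗ (lhs fails at k=0 before rhs at j=2)
  i=1: ✗ (lhs fails at k=2 before rhs at j=3)
  i=2: ✗ (lhs fails at k=2 before rhs at j=4)
  i=3: ✓ (rhs at j=5; lhs holds on [3,4])
  i=4: ✗ (lhs fails at k=5 before rhs at j=7)
  i=5: ✗ (lhs fails at k=5 before rhs at j=7)
  i=6: ✗ (lhs fails at k=6 before rhs at j=8)
  i=7: ✗ (lhs fails at k=7 before rhs at j=9)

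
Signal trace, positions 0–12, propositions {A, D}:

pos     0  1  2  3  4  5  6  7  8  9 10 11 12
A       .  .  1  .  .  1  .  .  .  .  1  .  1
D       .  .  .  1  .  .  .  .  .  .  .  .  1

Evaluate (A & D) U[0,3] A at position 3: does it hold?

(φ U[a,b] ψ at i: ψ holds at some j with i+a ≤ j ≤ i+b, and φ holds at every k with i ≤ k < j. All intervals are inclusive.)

Does not hold

Need some j in [3,6] with A, and (A & D) at every k in [3,j-1].
  j=3: A false.
  j=4: A false.
  j=5: A holds, but (A & D) fails at k=3 → not this j.
  j=6: A false.
No j in the window works → until fails.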